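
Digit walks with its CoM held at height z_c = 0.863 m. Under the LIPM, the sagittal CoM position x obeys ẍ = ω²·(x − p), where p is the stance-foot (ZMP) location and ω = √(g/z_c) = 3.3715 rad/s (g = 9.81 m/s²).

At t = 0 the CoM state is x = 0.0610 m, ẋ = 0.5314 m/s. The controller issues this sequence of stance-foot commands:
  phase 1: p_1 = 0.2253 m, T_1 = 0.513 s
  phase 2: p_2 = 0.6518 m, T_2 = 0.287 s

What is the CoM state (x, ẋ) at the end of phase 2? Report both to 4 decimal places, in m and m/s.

phase 1: p=0.2253, T=0.513, ωT=1.729580, cosh=2.907821, sinh=2.730462; start (x,ẋ)=(0.061000, 0.531400) → end (x,ẋ)=(0.177908, 0.032711)
phase 2: p=0.6518, T=0.287, ωT=0.967620, cosh=1.505831, sinh=1.125844; start (x,ẋ)=(0.177908, 0.032711) → end (x,ẋ)=(-0.050878, -1.749536)

x = -0.0509, ẋ = -1.7495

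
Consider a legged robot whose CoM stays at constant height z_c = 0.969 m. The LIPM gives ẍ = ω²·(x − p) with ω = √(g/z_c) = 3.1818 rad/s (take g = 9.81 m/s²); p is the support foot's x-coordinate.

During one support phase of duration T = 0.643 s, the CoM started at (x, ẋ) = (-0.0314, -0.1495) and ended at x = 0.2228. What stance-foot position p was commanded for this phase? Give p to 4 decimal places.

p = -0.1790

ωT = 3.1818·0.643 = 2.045897; cosh(ωT) = 3.932681, sinh(ωT) = 3.803417
x(T) = p + (x₀−p)·cosh(ωT) + (ẋ₀/ω)·sinh(ωT) ⇒ p·(1 − cosh) = x(T) − x₀·cosh − (ẋ₀/ω)·sinh
numerator   = 0.2228 − (-0.0314)·3.932681 − (-0.1495/3.1818)·3.803417 = 0.524993
denominator = 1 − 3.932681 = -2.932681
p = 0.524993 / -2.932681 = -0.1790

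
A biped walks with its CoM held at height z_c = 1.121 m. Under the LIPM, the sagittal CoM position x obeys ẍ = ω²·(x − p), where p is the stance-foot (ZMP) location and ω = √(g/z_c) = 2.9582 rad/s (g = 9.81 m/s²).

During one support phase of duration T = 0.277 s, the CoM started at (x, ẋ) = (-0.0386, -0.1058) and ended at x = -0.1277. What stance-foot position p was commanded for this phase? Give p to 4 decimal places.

p = 0.1203

ωT = 2.9582·0.277 = 0.819421; cosh(ωT) = 1.354937, sinh(ωT) = 0.914250
x(T) = p + (x₀−p)·cosh(ωT) + (ẋ₀/ω)·sinh(ωT) ⇒ p·(1 − cosh) = x(T) − x₀·cosh − (ẋ₀/ω)·sinh
numerator   = -0.1277 − (-0.0386)·1.354937 − (-0.1058/2.9582)·0.914250 = -0.042701
denominator = 1 − 1.354937 = -0.354937
p = -0.042701 / -0.354937 = 0.1203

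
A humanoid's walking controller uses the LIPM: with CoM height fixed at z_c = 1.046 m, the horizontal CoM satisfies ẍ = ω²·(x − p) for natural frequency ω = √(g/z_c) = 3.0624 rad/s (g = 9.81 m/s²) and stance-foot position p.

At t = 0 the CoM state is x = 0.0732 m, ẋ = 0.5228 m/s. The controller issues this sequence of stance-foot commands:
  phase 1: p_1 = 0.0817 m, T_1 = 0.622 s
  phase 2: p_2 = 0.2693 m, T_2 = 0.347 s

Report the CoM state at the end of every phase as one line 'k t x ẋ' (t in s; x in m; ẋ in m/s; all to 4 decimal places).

phase 1: p=0.0817, T=0.622, ωT=1.904813, cosh=3.433500, sinh=3.284650; start (x,ẋ)=(0.073200, 0.522800) → end (x,ẋ)=(0.613257, 1.709533)
phase 2: p=0.2693, T=0.347, ωT=1.062653, cosh=1.619788, sinh=1.274250; start (x,ẋ)=(0.613257, 1.709533) → end (x,ẋ)=(1.537766, 4.111291)

1 0.6220 0.6133 1.7095
2 0.9690 1.5378 4.1113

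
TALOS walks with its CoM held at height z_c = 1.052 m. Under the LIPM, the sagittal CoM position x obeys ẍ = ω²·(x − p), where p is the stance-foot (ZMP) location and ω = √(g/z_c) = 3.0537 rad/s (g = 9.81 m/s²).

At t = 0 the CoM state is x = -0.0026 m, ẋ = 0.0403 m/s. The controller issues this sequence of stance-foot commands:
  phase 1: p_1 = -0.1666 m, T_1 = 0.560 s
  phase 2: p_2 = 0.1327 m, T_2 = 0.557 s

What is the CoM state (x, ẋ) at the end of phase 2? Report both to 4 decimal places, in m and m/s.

x = 1.9720, ẋ = 5.7684

phase 1: p=-0.1666, T=0.560, ωT=1.710072, cosh=2.855106, sinh=2.674253; start (x,ẋ)=(-0.002600, 0.040300) → end (x,ẋ)=(0.336930, 1.454345)
phase 2: p=0.1327, T=0.557, ωT=1.700911, cosh=2.830727, sinh=2.648209; start (x,ẋ)=(0.336930, 1.454345) → end (x,ẋ)=(1.972046, 5.768426)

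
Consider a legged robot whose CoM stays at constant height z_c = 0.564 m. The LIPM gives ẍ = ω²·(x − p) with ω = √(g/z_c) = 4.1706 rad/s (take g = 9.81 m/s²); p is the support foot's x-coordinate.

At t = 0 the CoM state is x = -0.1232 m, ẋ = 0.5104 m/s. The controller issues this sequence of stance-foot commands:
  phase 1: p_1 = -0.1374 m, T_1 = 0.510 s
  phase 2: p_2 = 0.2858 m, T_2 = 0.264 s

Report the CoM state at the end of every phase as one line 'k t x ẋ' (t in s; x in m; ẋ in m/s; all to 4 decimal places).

1 0.5100 0.4291 2.4164
2 0.7740 1.2999 4.8343

phase 1: p=-0.1374, T=0.510, ωT=2.127006, cosh=4.254452, sinh=4.135258; start (x,ẋ)=(-0.123200, 0.510400) → end (x,ẋ)=(0.429088, 2.416373)
phase 2: p=0.2858, T=0.264, ωT=1.101038, cosh=1.669906, sinh=1.337381; start (x,ẋ)=(0.429088, 2.416373) → end (x,ẋ)=(1.299933, 4.834331)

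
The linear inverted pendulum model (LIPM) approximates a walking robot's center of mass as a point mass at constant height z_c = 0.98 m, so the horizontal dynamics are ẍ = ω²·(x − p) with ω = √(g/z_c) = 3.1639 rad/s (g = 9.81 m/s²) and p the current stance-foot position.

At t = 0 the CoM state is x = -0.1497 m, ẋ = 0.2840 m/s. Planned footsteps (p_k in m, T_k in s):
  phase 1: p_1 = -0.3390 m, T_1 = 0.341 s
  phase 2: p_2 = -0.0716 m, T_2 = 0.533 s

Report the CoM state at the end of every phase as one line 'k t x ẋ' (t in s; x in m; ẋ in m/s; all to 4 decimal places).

1 0.3410 0.0883 1.2450
2 0.8740 1.4010 4.7960

phase 1: p=-0.3390, T=0.341, ωT=1.078890, cosh=1.640693, sinh=1.300720; start (x,ẋ)=(-0.149700, 0.284000) → end (x,ẋ)=(0.088339, 1.244992)
phase 2: p=-0.0716, T=0.533, ωT=1.686359, cosh=2.792488, sinh=2.607295; start (x,ẋ)=(0.088339, 1.244992) → end (x,ẋ)=(1.400997, 4.795998)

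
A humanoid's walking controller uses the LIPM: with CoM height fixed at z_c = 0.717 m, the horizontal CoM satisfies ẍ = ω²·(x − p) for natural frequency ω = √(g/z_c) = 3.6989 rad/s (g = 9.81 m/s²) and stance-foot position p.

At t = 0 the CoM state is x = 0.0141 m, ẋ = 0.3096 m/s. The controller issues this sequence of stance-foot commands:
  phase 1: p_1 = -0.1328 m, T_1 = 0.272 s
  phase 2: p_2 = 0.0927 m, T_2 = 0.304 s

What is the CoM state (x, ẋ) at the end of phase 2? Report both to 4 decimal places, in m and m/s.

x = 0.6835, ẋ = 2.4285

phase 1: p=-0.1328, T=0.272, ωT=1.006101, cosh=1.550279, sinh=1.184637; start (x,ẋ)=(0.014100, 0.309600) → end (x,ẋ)=(0.194091, 1.123661)
phase 2: p=0.0927, T=0.304, ωT=1.124466, cosh=1.701699, sinh=1.376873; start (x,ẋ)=(0.194091, 1.123661) → end (x,ẋ)=(0.683506, 2.428507)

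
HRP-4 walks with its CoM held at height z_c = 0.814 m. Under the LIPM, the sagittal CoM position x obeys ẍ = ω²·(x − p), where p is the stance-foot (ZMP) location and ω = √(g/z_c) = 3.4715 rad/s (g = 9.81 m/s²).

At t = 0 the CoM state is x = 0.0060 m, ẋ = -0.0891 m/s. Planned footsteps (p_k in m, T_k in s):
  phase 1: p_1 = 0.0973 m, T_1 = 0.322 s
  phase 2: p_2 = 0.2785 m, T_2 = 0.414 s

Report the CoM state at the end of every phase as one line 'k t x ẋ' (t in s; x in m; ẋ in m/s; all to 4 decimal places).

phase 1: p=0.0973, T=0.322, ωT=1.117823, cosh=1.692590, sinh=1.365599; start (x,ẋ)=(0.006000, -0.089100) → end (x,ẋ)=(-0.092283, -0.583634)
phase 2: p=0.2785, T=0.414, ωT=1.437201, cosh=2.223245, sinh=1.985653; start (x,ẋ)=(-0.092283, -0.583634) → end (x,ẋ)=(-0.879673, -3.853441)

1 0.3220 -0.0923 -0.5836
2 0.7360 -0.8797 -3.8534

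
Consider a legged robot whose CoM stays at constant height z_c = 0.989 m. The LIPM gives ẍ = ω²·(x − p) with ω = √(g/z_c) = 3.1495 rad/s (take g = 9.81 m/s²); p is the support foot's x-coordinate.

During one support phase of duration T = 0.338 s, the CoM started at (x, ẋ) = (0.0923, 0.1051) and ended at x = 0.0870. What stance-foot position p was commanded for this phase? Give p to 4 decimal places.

p = 0.1693

ωT = 3.1495·0.338 = 1.064531; cosh(ωT) = 1.622184, sinh(ωT) = 1.277295
x(T) = p + (x₀−p)·cosh(ωT) + (ẋ₀/ω)·sinh(ωT) ⇒ p·(1 − cosh) = x(T) − x₀·cosh − (ẋ₀/ω)·sinh
numerator   = 0.0870 − (0.0923)·1.622184 − (0.1051/3.1495)·1.277295 = -0.105351
denominator = 1 − 1.622184 = -0.622184
p = -0.105351 / -0.622184 = 0.1693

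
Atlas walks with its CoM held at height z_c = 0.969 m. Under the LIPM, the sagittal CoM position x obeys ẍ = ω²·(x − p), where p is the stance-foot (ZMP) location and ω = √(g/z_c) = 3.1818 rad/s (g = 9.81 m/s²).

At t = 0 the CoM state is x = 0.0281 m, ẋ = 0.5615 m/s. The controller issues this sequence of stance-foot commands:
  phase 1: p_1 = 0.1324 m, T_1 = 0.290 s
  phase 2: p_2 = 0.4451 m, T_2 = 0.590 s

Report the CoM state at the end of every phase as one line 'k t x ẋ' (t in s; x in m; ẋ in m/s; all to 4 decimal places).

1 0.2900 0.1674 0.4664
2 0.8800 -0.0158 -1.2599

phase 1: p=0.1324, T=0.290, ωT=0.922722, cosh=1.456783, sinh=1.059347; start (x,ẋ)=(0.028100, 0.561500) → end (x,ẋ)=(0.167403, 0.466427)
phase 2: p=0.4451, T=0.590, ωT=1.877262, cosh=3.344297, sinh=3.191289; start (x,ẋ)=(0.167403, 0.466427) → end (x,ẋ)=(-0.015783, -1.259876)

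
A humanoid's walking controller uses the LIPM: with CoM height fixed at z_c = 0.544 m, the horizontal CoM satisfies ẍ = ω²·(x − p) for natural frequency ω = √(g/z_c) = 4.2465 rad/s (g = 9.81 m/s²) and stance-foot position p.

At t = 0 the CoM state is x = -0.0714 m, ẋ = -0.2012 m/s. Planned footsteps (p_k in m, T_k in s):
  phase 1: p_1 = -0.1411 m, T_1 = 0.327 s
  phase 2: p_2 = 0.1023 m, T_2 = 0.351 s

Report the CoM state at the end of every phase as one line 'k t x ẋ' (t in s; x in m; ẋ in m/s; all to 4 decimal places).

1 0.3270 -0.0818 0.1280
2 0.6780 -0.2635 -1.3483

phase 1: p=-0.1411, T=0.327, ωT=1.388606, cosh=2.129339, sinh=1.879916; start (x,ẋ)=(-0.071400, -0.201200) → end (x,ẋ)=(-0.081756, 0.127997)
phase 2: p=0.1023, T=0.351, ωT=1.490522, cosh=2.332333, sinh=2.107077; start (x,ẋ)=(-0.081756, 0.127997) → end (x,ẋ)=(-0.263469, -1.348347)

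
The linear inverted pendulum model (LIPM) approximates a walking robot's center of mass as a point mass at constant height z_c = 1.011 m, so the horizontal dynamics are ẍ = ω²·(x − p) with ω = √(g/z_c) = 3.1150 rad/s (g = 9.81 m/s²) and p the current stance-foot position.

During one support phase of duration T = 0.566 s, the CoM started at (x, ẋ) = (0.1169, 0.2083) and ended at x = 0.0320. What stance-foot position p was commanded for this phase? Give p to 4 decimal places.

p = 0.2539

ωT = 3.1150·0.566 = 1.763090; cosh(ωT) = 3.000970, sinh(ωT) = 2.829456
x(T) = p + (x₀−p)·cosh(ωT) + (ẋ₀/ω)·sinh(ωT) ⇒ p·(1 − cosh) = x(T) − x₀·cosh − (ẋ₀/ω)·sinh
numerator   = 0.0320 − (0.1169)·3.000970 − (0.2083/3.1150)·2.829456 = -0.508019
denominator = 1 − 3.000970 = -2.000970
p = -0.508019 / -2.000970 = 0.2539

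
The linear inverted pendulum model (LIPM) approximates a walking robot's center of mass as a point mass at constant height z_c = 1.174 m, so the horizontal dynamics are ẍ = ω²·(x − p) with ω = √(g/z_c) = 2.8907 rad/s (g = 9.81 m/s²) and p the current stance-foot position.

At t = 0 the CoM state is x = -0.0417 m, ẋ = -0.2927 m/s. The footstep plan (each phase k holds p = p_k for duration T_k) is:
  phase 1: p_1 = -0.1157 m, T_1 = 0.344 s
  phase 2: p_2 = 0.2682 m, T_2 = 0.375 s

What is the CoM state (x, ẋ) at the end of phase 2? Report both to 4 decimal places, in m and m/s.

phase 1: p=-0.1157, T=0.344, ωT=0.994401, cosh=1.536525, sinh=1.166580; start (x,ẋ)=(-0.041700, -0.292700) → end (x,ẋ)=(-0.120120, -0.200196)
phase 2: p=0.2682, T=0.375, ωT=1.084013, cosh=1.647377, sinh=1.309142; start (x,ẋ)=(-0.120120, -0.200196) → end (x,ẋ)=(-0.462174, -1.799331)

x = -0.4622, ẋ = -1.7993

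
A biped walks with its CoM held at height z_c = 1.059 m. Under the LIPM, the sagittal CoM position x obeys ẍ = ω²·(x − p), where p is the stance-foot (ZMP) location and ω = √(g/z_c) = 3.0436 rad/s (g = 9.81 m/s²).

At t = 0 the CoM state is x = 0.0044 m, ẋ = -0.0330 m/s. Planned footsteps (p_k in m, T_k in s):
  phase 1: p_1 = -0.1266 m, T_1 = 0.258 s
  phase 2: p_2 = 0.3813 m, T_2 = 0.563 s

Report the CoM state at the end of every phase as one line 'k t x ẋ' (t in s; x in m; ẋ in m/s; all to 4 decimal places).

phase 1: p=-0.1266, T=0.258, ωT=0.785249, cosh=1.324479, sinh=0.868473; start (x,ẋ)=(0.004400, -0.033000) → end (x,ẋ)=(0.037490, 0.302562)
phase 2: p=0.3813, T=0.563, ωT=1.713547, cosh=2.864416, sinh=2.684190; start (x,ẋ)=(0.037490, 0.302562) → end (x,ẋ)=(-0.336680, -1.942122)

1 0.2580 0.0375 0.3026
2 0.8210 -0.3367 -1.9421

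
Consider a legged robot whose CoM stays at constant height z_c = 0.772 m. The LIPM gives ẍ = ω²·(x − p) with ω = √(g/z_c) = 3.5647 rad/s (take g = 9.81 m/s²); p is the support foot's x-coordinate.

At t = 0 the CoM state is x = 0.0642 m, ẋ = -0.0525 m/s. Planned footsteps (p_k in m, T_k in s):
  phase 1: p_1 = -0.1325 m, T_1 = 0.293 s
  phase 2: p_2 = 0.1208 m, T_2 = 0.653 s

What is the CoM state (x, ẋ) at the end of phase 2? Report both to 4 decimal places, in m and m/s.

x = 1.4649, ẋ = 4.8535

phase 1: p=-0.1325, T=0.293, ωT=1.044457, cosh=1.596869, sinh=1.244986; start (x,ẋ)=(0.064200, -0.052500) → end (x,ẋ)=(0.163268, 0.789119)
phase 2: p=0.1208, T=0.653, ωT=2.327749, cosh=5.176174, sinh=5.078659; start (x,ẋ)=(0.163268, 0.789119) → end (x,ẋ)=(1.464889, 4.853461)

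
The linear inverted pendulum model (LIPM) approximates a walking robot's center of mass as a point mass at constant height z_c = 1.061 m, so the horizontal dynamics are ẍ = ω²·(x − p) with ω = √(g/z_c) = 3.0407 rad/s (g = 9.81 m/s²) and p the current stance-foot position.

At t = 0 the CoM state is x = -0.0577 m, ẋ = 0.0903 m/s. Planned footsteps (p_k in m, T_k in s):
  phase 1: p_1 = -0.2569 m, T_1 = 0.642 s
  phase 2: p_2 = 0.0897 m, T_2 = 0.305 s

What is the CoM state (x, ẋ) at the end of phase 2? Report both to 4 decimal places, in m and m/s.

x = 1.6257, ẋ = 5.0585

phase 1: p=-0.2569, T=0.642, ωT=1.952129, cosh=3.592821, sinh=3.450849; start (x,ẋ)=(-0.057700, 0.090300) → end (x,ẋ)=(0.561270, 2.414637)
phase 2: p=0.0897, T=0.305, ωT=0.927414, cosh=1.461769, sinh=1.066193; start (x,ẋ)=(0.561270, 2.414637) → end (x,ẋ)=(1.625697, 5.058459)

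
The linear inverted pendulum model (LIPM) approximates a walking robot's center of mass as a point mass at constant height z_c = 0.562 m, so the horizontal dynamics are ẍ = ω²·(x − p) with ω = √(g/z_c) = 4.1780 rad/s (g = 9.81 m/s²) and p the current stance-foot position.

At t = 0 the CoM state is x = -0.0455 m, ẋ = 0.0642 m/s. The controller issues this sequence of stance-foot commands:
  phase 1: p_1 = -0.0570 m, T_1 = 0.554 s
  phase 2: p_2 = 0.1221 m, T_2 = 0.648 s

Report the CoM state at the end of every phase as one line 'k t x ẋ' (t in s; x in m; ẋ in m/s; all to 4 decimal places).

phase 1: p=-0.0570, T=0.554, ωT=2.314612, cosh=5.109900, sinh=5.011095; start (x,ẋ)=(-0.045500, 0.064200) → end (x,ẋ)=(0.078765, 0.568824)
phase 2: p=0.1221, T=0.648, ωT=2.707344, cosh=7.528062, sinh=7.461348; start (x,ẋ)=(0.078765, 0.568824) → end (x,ẋ)=(0.811717, 2.931247)

1 0.5540 0.0788 0.5688
2 1.2020 0.8117 2.9312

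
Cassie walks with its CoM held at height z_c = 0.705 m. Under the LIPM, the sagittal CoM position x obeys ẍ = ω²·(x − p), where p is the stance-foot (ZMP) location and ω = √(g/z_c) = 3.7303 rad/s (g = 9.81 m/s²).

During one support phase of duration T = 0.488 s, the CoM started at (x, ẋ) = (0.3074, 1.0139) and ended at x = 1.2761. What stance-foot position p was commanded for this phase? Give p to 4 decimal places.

ωT = 3.7303·0.488 = 1.820386; cosh(ωT) = 3.168103, sinh(ωT) = 3.006140
x(T) = p + (x₀−p)·cosh(ωT) + (ẋ₀/ω)·sinh(ωT) ⇒ p·(1 − cosh) = x(T) − x₀·cosh − (ẋ₀/ω)·sinh
numerator   = 1.2761 − (0.3074)·3.168103 − (1.0139/3.7303)·3.006140 = -0.514848
denominator = 1 − 3.168103 = -2.168103
p = -0.514848 / -2.168103 = 0.2375

p = 0.2375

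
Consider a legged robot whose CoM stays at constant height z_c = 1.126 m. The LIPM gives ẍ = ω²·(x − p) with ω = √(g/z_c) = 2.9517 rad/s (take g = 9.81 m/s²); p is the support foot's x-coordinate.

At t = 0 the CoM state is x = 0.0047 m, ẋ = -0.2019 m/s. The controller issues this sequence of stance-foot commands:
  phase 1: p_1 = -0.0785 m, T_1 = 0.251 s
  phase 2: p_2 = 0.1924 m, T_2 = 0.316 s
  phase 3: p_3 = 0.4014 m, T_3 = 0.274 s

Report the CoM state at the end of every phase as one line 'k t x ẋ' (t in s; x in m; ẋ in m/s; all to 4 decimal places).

phase 1: p=-0.0785, T=0.251, ωT=0.740877, cosh=1.287235, sinh=0.810539; start (x,ẋ)=(0.004700, -0.201900) → end (x,ẋ)=(-0.026844, -0.060839)
phase 2: p=0.1924, T=0.316, ωT=0.932737, cosh=1.467466, sinh=1.073990; start (x,ẋ)=(-0.026844, -0.060839) → end (x,ẋ)=(-0.151470, -0.784304)
phase 3: p=0.4014, T=0.274, ωT=0.808766, cosh=1.345271, sinh=0.899864; start (x,ẋ)=(-0.151470, -0.784304) → end (x,ẋ)=(-0.581465, -2.523595)

1 0.2510 -0.0268 -0.0608
2 0.5670 -0.1515 -0.7843
3 0.8410 -0.5815 -2.5236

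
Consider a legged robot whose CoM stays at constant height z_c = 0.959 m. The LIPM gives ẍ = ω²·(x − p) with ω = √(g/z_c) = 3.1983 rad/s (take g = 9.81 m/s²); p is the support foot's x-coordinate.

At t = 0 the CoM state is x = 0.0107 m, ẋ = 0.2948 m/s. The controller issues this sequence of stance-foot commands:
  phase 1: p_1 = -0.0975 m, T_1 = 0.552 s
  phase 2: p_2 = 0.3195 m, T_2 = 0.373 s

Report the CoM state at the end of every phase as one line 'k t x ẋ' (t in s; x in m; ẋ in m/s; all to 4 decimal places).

1 0.5520 0.4894 1.8683
2 0.9250 1.4996 4.1763

phase 1: p=-0.0975, T=0.552, ωT=1.765462, cosh=3.007689, sinh=2.836581; start (x,ẋ)=(0.010700, 0.294800) → end (x,ẋ)=(0.489391, 1.868283)
phase 2: p=0.3195, T=0.373, ωT=1.192966, cosh=1.800083, sinh=1.496762; start (x,ẋ)=(0.489391, 1.868283) → end (x,ẋ)=(1.499649, 4.176346)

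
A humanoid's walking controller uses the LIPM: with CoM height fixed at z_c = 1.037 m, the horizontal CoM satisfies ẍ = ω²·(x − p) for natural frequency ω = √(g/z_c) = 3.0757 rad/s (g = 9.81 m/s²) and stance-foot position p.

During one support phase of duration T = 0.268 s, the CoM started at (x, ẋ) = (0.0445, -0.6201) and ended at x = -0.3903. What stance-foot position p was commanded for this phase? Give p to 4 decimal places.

p = 0.7377

ωT = 3.0757·0.268 = 0.824288; cosh(ωT) = 1.359402, sinh(ωT) = 0.920854
x(T) = p + (x₀−p)·cosh(ωT) + (ẋ₀/ω)·sinh(ωT) ⇒ p·(1 − cosh) = x(T) − x₀·cosh − (ẋ₀/ω)·sinh
numerator   = -0.3903 − (0.0445)·1.359402 − (-0.6201/3.0757)·0.920854 = -0.265138
denominator = 1 − 1.359402 = -0.359402
p = -0.265138 / -0.359402 = 0.7377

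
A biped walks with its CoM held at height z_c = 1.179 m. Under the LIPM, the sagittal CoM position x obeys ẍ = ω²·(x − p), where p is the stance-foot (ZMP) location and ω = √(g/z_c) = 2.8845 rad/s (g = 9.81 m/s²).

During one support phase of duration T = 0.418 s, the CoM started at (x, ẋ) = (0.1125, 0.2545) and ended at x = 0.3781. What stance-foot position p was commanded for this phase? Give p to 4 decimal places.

ωT = 2.8845·0.418 = 1.205721; cosh(ωT) = 1.819321, sinh(ωT) = 1.519845
x(T) = p + (x₀−p)·cosh(ωT) + (ẋ₀/ω)·sinh(ωT) ⇒ p·(1 − cosh) = x(T) − x₀·cosh − (ẋ₀/ω)·sinh
numerator   = 0.3781 − (0.1125)·1.819321 − (0.2545/2.8845)·1.519845 = 0.039330
denominator = 1 − 1.819321 = -0.819321
p = 0.039330 / -0.819321 = -0.0480

p = -0.0480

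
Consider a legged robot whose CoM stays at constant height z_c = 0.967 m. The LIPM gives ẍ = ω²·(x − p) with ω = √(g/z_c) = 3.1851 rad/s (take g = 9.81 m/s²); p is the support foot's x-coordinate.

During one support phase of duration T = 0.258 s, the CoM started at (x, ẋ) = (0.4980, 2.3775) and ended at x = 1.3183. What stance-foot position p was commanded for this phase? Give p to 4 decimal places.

ωT = 3.1851·0.258 = 0.821756; cosh(ωT) = 1.357074, sinh(ωT) = 0.917415
x(T) = p + (x₀−p)·cosh(ωT) + (ẋ₀/ω)·sinh(ωT) ⇒ p·(1 − cosh) = x(T) − x₀·cosh − (ẋ₀/ω)·sinh
numerator   = 1.3183 − (0.4980)·1.357074 − (2.3775/3.1851)·0.917415 = -0.042323
denominator = 1 − 1.357074 = -0.357074
p = -0.042323 / -0.357074 = 0.1185

p = 0.1185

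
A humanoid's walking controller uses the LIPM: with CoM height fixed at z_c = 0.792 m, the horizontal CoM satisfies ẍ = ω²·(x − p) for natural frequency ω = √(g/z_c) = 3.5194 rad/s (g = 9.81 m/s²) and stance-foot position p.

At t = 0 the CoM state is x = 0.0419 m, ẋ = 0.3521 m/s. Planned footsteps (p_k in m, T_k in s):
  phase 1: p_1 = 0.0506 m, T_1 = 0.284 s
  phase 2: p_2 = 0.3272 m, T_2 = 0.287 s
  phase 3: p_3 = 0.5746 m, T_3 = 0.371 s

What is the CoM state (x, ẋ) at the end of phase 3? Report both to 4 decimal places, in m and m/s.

phase 1: p=0.0506, T=0.284, ωT=0.999510, cosh=1.542505, sinh=1.174445; start (x,ẋ)=(0.041900, 0.352100) → end (x,ẋ)=(0.154678, 0.507156)
phase 2: p=0.3272, T=0.287, ωT=1.010068, cosh=1.554991, sinh=1.190796; start (x,ẋ)=(0.154678, 0.507156) → end (x,ẋ)=(0.230527, 0.065602)
phase 3: p=0.5746, T=0.371, ωT=1.305697, cosh=1.980623, sinh=1.709639; start (x,ẋ)=(0.230527, 0.065602) → end (x,ẋ)=(-0.075010, -1.940320)

x = -0.0750, ẋ = -1.9403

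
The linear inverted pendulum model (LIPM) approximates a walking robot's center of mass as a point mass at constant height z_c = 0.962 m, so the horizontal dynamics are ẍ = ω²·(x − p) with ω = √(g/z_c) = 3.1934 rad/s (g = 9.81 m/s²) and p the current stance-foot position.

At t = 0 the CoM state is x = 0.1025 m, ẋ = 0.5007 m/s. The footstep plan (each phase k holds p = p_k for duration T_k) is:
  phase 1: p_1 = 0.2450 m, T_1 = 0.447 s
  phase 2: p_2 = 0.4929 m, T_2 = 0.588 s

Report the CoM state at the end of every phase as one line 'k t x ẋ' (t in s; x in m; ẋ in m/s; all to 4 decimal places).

1 0.4470 0.2389 0.2098
2 1.0350 -0.1473 -1.8881

phase 1: p=0.2450, T=0.447, ωT=1.427450, cosh=2.203988, sinh=1.964068; start (x,ẋ)=(0.102500, 0.500700) → end (x,ẋ)=(0.238882, 0.209769)
phase 2: p=0.4929, T=0.588, ωT=1.877719, cosh=3.345757, sinh=3.192818; start (x,ẋ)=(0.238882, 0.209769) → end (x,ẋ)=(-0.147251, -1.888116)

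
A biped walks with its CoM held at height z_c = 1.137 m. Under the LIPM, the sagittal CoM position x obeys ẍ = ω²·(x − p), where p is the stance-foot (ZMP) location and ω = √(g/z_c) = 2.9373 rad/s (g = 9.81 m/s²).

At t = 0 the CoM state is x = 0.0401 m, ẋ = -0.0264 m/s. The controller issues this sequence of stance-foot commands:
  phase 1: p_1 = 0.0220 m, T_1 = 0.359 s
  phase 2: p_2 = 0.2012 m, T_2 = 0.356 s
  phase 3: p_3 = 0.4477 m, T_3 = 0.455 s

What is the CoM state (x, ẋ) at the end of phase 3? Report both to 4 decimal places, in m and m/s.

x = -0.8902, ẋ = -3.6934

phase 1: p=0.0220, T=0.359, ωT=1.054491, cosh=1.609441, sinh=1.261072; start (x,ẋ)=(0.040100, -0.026400) → end (x,ẋ)=(0.039797, 0.024556)
phase 2: p=0.2012, T=0.356, ωT=1.045679, cosh=1.598391, sinh=1.246938; start (x,ẋ)=(0.039797, 0.024556) → end (x,ẋ)=(-0.046361, -0.551911)
phase 3: p=0.4477, T=0.455, ωT=1.336472, cosh=2.034181, sinh=1.771410; start (x,ẋ)=(-0.046361, -0.551911) → end (x,ẋ)=(-0.890154, -3.693371)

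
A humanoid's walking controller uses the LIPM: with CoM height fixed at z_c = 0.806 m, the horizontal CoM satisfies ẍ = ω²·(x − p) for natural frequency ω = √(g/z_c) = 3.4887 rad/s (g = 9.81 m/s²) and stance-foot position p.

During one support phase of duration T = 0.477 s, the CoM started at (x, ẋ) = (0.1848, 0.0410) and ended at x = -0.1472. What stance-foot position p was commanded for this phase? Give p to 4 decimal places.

p = 0.3934

ωT = 3.4887·0.477 = 1.664110; cosh(ωT) = 2.735165, sinh(ωT) = 2.545806
x(T) = p + (x₀−p)·cosh(ωT) + (ẋ₀/ω)·sinh(ωT) ⇒ p·(1 − cosh) = x(T) − x₀·cosh − (ẋ₀/ω)·sinh
numerator   = -0.1472 − (0.1848)·2.735165 − (0.0410/3.4887)·2.545806 = -0.682577
denominator = 1 − 2.735165 = -1.735165
p = -0.682577 / -1.735165 = 0.3934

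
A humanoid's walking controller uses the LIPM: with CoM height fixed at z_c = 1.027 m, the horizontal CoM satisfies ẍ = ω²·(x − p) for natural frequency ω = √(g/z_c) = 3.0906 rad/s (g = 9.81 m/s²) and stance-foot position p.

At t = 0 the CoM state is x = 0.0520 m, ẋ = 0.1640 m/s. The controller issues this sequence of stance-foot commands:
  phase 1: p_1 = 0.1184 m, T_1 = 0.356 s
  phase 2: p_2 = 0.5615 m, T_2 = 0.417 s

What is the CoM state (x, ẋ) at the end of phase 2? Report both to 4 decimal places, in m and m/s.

x = -0.3816, ẋ = -2.5035

phase 1: p=0.1184, T=0.356, ωT=1.100254, cosh=1.668857, sinh=1.336071; start (x,ẋ)=(0.052000, 0.164000) → end (x,ẋ)=(0.078485, -0.000490)
phase 2: p=0.5615, T=0.417, ωT=1.288780, cosh=1.951982, sinh=1.676376; start (x,ẋ)=(0.078485, -0.000490) → end (x,ẋ)=(-0.381602, -2.503459)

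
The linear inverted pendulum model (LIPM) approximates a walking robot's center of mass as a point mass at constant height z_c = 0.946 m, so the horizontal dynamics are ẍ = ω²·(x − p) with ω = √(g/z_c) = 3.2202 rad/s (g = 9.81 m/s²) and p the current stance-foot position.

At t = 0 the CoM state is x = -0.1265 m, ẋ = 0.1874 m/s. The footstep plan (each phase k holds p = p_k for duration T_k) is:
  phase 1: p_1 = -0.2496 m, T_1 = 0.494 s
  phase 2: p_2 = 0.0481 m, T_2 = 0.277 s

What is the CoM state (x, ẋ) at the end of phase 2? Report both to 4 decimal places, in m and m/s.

x = 0.7121, ẋ = 2.5135

phase 1: p=-0.2496, T=0.494, ωT=1.590779, cosh=2.555668, sinh=2.351901; start (x,ẋ)=(-0.126500, 0.187400) → end (x,ẋ)=(0.201872, 1.411241)
phase 2: p=0.0481, T=0.277, ωT=0.891995, cosh=1.424915, sinh=1.015078; start (x,ẋ)=(0.201872, 1.411241) → end (x,ẋ)=(0.712067, 2.513543)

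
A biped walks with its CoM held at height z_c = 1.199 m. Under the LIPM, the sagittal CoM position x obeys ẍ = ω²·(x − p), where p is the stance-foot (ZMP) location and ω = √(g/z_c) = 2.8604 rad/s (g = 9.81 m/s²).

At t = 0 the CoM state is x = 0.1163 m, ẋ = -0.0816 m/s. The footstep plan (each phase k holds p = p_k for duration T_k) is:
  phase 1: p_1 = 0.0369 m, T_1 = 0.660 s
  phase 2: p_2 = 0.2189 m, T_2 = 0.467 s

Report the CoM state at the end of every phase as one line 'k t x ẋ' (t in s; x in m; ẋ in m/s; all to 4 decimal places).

1 0.6600 0.2131 0.4572
2 1.1270 0.4900 0.9001

phase 1: p=0.0369, T=0.660, ωT=1.887864, cosh=3.378320, sinh=3.226925; start (x,ẋ)=(0.116300, -0.081600) → end (x,ẋ)=(0.213083, 0.457215)
phase 2: p=0.2189, T=0.467, ωT=1.335807, cosh=2.033004, sinh=1.770059; start (x,ẋ)=(0.213083, 0.457215) → end (x,ẋ)=(0.490004, 0.900065)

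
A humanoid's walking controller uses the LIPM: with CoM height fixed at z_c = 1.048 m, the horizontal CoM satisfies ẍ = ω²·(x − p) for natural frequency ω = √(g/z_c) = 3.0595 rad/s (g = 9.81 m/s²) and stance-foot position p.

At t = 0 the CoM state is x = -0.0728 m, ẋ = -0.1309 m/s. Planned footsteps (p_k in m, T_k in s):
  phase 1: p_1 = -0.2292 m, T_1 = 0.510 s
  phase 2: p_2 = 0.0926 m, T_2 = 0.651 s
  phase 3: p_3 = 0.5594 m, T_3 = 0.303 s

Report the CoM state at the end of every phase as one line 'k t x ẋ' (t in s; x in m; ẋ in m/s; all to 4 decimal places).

1 0.5100 0.0622 0.7634
2 1.1610 0.8762 2.5142
3 1.4640 1.8980 4.7069

phase 1: p=-0.2292, T=0.510, ωT=1.560345, cosh=2.485263, sinh=2.275200; start (x,ẋ)=(-0.072800, -0.130900) → end (x,ẋ)=(0.062151, 0.763375)
phase 2: p=0.0926, T=0.651, ωT=1.991734, cosh=3.732346, sinh=3.595888; start (x,ẋ)=(0.062151, 0.763375) → end (x,ẋ)=(0.876164, 2.514196)
phase 3: p=0.5594, T=0.303, ωT=0.927028, cosh=1.461358, sinh=1.065631; start (x,ẋ)=(0.876164, 2.514196) → end (x,ẋ)=(1.898006, 4.706887)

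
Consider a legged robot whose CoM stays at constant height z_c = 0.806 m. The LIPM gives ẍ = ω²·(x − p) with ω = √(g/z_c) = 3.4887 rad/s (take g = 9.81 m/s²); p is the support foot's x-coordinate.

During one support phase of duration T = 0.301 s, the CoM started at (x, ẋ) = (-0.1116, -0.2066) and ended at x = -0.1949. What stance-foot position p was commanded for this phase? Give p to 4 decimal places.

p = -0.0966

ωT = 3.4887·0.301 = 1.050099; cosh(ωT) = 1.603918, sinh(ωT) = 1.254015
x(T) = p + (x₀−p)·cosh(ωT) + (ẋ₀/ω)·sinh(ωT) ⇒ p·(1 − cosh) = x(T) − x₀·cosh − (ẋ₀/ω)·sinh
numerator   = -0.1949 − (-0.1116)·1.603918 − (-0.2066/3.4887)·1.254015 = 0.058360
denominator = 1 − 1.603918 = -0.603918
p = 0.058360 / -0.603918 = -0.0966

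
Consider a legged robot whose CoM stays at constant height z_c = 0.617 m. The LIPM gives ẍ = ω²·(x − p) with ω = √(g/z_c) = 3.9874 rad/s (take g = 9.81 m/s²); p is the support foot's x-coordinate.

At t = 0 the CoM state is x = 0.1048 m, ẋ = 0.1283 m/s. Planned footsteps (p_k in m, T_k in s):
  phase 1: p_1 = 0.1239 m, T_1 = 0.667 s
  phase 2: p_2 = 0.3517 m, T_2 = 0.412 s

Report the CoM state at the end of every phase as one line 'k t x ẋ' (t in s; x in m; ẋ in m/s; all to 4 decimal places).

1 0.6670 0.2155 0.3797
2 1.0790 0.2235 -0.3326

phase 1: p=0.1239, T=0.667, ωT=2.659596, cosh=7.180244, sinh=7.110268; start (x,ẋ)=(0.104800, 0.128300) → end (x,ẋ)=(0.215540, 0.379712)
phase 2: p=0.3517, T=0.412, ωT=1.642809, cosh=2.681553, sinh=2.488117; start (x,ẋ)=(0.215540, 0.379712) → end (x,ẋ)=(0.223518, -0.332643)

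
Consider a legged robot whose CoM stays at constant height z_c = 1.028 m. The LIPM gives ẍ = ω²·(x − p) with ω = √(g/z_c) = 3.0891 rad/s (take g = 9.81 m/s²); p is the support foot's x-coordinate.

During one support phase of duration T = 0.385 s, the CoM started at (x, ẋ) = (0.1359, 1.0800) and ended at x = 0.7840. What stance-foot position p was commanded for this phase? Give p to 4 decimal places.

p = -0.0241

ωT = 3.0891·0.385 = 1.189304; cosh(ωT) = 1.794613, sinh(ωT) = 1.490180
x(T) = p + (x₀−p)·cosh(ωT) + (ẋ₀/ω)·sinh(ωT) ⇒ p·(1 − cosh) = x(T) − x₀·cosh − (ẋ₀/ω)·sinh
numerator   = 0.7840 − (0.1359)·1.794613 − (1.0800/3.0891)·1.490180 = 0.019121
denominator = 1 − 1.794613 = -0.794613
p = 0.019121 / -0.794613 = -0.0241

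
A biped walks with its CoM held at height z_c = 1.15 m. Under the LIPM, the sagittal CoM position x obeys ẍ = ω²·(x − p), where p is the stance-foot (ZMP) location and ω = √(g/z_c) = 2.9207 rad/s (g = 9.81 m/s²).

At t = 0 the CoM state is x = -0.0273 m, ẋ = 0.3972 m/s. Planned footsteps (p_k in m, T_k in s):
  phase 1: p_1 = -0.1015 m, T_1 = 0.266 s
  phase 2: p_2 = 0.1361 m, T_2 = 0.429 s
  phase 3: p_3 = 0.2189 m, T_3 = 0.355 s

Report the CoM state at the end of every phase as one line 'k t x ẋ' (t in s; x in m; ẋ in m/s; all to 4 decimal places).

1 0.2660 0.1129 0.7090
2 0.6950 0.4823 1.2332
3 1.0500 1.1577 2.9063

phase 1: p=-0.1015, T=0.266, ωT=0.776906, cosh=1.317280, sinh=0.857454; start (x,ẋ)=(-0.027300, 0.397200) → end (x,ẋ)=(0.112851, 0.709047)
phase 2: p=0.1361, T=0.429, ωT=1.252980, cosh=1.893206, sinh=1.607554; start (x,ẋ)=(0.112851, 0.709047) → end (x,ẋ)=(0.482346, 1.233217)
phase 3: p=0.2189, T=0.355, ωT=1.036849, cosh=1.587443, sinh=1.232872; start (x,ẋ)=(0.482346, 1.233217) → end (x,ẋ)=(1.157665, 2.906289)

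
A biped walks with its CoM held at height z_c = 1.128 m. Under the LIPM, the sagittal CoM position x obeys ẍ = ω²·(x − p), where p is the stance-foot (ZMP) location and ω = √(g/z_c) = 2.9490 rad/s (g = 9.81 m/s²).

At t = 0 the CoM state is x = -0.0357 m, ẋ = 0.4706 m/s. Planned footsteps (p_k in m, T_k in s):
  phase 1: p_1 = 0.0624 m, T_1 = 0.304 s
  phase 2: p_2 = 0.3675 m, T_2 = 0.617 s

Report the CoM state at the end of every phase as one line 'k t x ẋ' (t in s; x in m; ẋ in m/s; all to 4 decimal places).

phase 1: p=0.0624, T=0.304, ωT=0.896496, cosh=1.429498, sinh=1.021501; start (x,ẋ)=(-0.035700, 0.470600) → end (x,ẋ)=(0.085177, 0.377205)
phase 2: p=0.3675, T=0.617, ωT=1.819533, cosh=3.165539, sinh=3.003438; start (x,ẋ)=(0.085177, 0.377205) → end (x,ẋ)=(-0.142037, -1.306518)

1 0.3040 0.0852 0.3772
2 0.9210 -0.1420 -1.3065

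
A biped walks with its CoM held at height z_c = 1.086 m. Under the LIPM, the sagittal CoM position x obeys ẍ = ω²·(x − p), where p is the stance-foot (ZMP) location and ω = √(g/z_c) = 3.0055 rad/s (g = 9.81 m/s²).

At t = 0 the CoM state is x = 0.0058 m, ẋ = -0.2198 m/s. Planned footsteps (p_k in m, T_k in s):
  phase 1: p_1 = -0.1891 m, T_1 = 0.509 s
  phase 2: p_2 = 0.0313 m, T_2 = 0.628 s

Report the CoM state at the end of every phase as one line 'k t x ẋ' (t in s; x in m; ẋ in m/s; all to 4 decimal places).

1 0.5090 0.1210 0.7577
2 1.1370 1.1475 3.4286

phase 1: p=-0.1891, T=0.509, ωT=1.529799, cosh=2.416915, sinh=2.200336; start (x,ẋ)=(0.005800, -0.219800) → end (x,ẋ)=(0.121040, 0.757657)
phase 2: p=0.0313, T=0.628, ωT=1.887454, cosh=3.376997, sinh=3.225540; start (x,ẋ)=(0.121040, 0.757657) → end (x,ẋ)=(1.147480, 3.428583)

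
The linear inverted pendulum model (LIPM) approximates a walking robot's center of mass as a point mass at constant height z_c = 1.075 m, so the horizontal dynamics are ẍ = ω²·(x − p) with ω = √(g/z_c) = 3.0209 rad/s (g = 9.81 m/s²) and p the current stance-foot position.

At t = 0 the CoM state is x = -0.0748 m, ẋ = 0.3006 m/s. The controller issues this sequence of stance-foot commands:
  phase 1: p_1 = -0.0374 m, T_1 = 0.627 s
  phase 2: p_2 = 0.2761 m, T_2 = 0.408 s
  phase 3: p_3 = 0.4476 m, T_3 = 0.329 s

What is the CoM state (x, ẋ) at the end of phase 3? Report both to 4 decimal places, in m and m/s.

phase 1: p=-0.0374, T=0.627, ωT=1.894104, cosh=3.398523, sinh=3.248070; start (x,ẋ)=(-0.074800, 0.300600) → end (x,ẋ)=(0.158700, 0.654624)
phase 2: p=0.2761, T=0.408, ωT=1.232527, cosh=1.860721, sinh=1.569166; start (x,ẋ)=(0.158700, 0.654624) → end (x,ẋ)=(0.397687, 0.661562)
phase 3: p=0.4476, T=0.329, ωT=0.993876, cosh=1.535913, sinh=1.165773; start (x,ẋ)=(0.397687, 0.661562) → end (x,ẋ)=(0.626237, 0.840324)

x = 0.6262, ẋ = 0.8403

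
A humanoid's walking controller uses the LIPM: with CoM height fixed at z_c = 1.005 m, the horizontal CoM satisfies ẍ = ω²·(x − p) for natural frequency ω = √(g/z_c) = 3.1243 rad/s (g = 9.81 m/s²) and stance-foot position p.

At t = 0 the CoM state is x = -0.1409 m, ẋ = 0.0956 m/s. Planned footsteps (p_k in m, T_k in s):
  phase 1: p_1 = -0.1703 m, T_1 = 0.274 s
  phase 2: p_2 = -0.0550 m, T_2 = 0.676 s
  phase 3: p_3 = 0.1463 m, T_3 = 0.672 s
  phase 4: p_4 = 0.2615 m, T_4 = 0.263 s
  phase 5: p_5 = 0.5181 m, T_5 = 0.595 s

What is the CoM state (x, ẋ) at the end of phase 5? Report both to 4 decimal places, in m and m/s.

phase 1: p=-0.1703, T=0.274, ωT=0.856058, cosh=1.389349, sinh=0.964515; start (x,ẋ)=(-0.140900, 0.095600) → end (x,ẋ)=(-0.099940, 0.221417)
phase 2: p=-0.0550, T=0.676, ωT=2.112027, cosh=4.192984, sinh=4.071992; start (x,ẋ)=(-0.099940, 0.221417) → end (x,ẋ)=(0.045146, 0.356663)
phase 3: p=0.1463, T=0.672, ωT=2.099530, cosh=4.142422, sinh=4.019908; start (x,ẋ)=(0.045146, 0.356663) → end (x,ẋ)=(0.186181, 0.207015)
phase 4: p=0.2615, T=0.263, ωT=0.821691, cosh=1.357015, sinh=0.917327; start (x,ẋ)=(0.186181, 0.207015) → end (x,ẋ)=(0.220073, 0.065057)
phase 5: p=0.5181, T=0.595, ωT=1.858958, cosh=3.286442, sinh=3.130608; start (x,ẋ)=(0.220073, 0.065057) → end (x,ẋ)=(-0.396161, -2.701187)

x = -0.3962, ẋ = -2.7012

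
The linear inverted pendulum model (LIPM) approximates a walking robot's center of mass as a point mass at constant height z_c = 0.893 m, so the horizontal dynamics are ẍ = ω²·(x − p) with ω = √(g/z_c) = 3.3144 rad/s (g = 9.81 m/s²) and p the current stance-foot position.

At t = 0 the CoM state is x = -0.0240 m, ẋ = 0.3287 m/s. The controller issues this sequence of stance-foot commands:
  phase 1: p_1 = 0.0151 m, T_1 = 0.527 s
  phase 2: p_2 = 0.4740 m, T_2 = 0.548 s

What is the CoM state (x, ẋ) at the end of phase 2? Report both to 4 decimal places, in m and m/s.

x = 0.0832, ẋ = -1.0350

phase 1: p=0.0151, T=0.527, ωT=1.746689, cosh=2.954965, sinh=2.780615; start (x,ẋ)=(-0.024000, 0.328700) → end (x,ẋ)=(0.175324, 0.610949)
phase 2: p=0.4740, T=0.548, ωT=1.816291, cosh=3.155819, sinh=2.993191; start (x,ẋ)=(0.175324, 0.610949) → end (x,ẋ)=(0.083171, -1.035015)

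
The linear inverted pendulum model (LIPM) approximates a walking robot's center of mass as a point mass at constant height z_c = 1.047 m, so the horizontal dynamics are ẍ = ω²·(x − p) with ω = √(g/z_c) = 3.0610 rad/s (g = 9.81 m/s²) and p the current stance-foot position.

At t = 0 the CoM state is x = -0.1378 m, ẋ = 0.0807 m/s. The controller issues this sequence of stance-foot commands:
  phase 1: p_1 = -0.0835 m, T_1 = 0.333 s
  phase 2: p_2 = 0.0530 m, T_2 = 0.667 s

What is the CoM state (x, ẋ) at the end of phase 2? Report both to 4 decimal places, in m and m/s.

x = -0.7817, ẋ = -2.4893

phase 1: p=-0.0835, T=0.333, ωT=1.019313, cosh=1.566066, sinh=1.205224; start (x,ẋ)=(-0.137800, 0.080700) → end (x,ẋ)=(-0.136763, -0.073941)
phase 2: p=0.0530, T=0.667, ωT=2.041687, cosh=3.916702, sinh=3.786892; start (x,ẋ)=(-0.136763, -0.073941) → end (x,ẋ)=(-0.781721, -2.489278)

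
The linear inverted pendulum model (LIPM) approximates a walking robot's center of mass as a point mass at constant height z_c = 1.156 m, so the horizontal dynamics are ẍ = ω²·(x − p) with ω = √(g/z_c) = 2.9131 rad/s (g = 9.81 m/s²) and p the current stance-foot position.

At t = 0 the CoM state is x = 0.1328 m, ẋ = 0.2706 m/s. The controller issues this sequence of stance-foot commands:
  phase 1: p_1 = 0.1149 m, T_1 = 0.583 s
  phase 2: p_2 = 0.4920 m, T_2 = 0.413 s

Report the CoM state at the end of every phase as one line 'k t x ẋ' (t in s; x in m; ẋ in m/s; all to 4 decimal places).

phase 1: p=0.1149, T=0.583, ωT=1.698337, cosh=2.823920, sinh=2.640933; start (x,ẋ)=(0.132800, 0.270600) → end (x,ẋ)=(0.410766, 0.901863)
phase 2: p=0.4920, T=0.413, ωT=1.203110, cosh=1.815359, sinh=1.515100; start (x,ẋ)=(0.410766, 0.901863) → end (x,ẋ)=(0.813590, 1.278669)

1 0.5830 0.4108 0.9019
2 0.9960 0.8136 1.2787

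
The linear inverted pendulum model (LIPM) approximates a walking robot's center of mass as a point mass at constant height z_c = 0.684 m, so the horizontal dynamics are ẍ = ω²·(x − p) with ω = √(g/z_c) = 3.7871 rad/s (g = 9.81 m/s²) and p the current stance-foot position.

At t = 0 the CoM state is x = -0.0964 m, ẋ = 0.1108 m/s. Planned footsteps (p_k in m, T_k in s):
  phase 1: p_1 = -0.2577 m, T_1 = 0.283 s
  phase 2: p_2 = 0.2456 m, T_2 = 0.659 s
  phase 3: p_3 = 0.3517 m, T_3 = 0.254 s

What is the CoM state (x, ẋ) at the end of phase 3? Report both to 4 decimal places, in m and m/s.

x = 1.0300, ẋ = 2.7771

phase 1: p=-0.2577, T=0.283, ωT=1.071749, cosh=1.631446, sinh=1.289037; start (x,ẋ)=(-0.096400, 0.110800) → end (x,ẋ)=(0.043166, 0.968185)
phase 2: p=0.2456, T=0.659, ωT=2.495699, cosh=6.106324, sinh=6.023885; start (x,ẋ)=(0.043166, 0.968185) → end (x,ẋ)=(0.549498, 1.293910)
phase 3: p=0.3517, T=0.254, ωT=0.961923, cosh=1.499441, sinh=1.117284; start (x,ẋ)=(0.549498, 1.293910) → end (x,ẋ)=(1.030021, 2.777079)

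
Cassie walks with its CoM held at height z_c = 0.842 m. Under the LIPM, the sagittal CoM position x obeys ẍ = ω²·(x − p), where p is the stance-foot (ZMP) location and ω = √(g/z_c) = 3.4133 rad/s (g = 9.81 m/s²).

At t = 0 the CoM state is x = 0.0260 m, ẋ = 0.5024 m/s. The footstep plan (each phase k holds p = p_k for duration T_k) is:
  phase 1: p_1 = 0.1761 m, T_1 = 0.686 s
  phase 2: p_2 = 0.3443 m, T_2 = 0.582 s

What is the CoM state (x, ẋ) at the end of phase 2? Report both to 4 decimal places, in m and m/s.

x = -0.3926, ẋ = -2.4232

phase 1: p=0.1761, T=0.686, ωT=2.341524, cosh=5.246624, sinh=5.150443; start (x,ẋ)=(0.026000, 0.502400) → end (x,ẋ)=(0.146670, -0.002855)
phase 2: p=0.3443, T=0.582, ωT=1.986541, cosh=3.713720, sinh=3.576551; start (x,ẋ)=(0.146670, -0.002855) → end (x,ẋ)=(-0.392634, -2.423239)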